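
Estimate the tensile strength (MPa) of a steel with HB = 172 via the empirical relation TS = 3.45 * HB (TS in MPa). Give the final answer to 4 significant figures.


TS (MPa) = 3.45 * HB
TS = 3.45 * 172
TS = 593.4 MPa


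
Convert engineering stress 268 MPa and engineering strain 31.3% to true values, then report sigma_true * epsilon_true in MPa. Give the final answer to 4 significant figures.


sigma_true = sigma_eng * (1 + epsilon_eng)
sigma_true = 268 * (1 + 0.313) = 351.884 MPa
epsilon_true = ln(1 + epsilon_eng)
epsilon_true = ln(1 + 0.313) = 0.272315
sigma_true * epsilon_true = 351.884 * 0.272315 = 95.82 MPa


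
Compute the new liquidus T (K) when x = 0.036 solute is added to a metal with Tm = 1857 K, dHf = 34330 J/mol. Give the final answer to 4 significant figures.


dT = R*Tm^2*x / dHf
dT = 8.314 * 1857^2 * 0.036 / 34330
dT = 30.0651 K
T_new = 1857 - 30.0651 = 1827 K


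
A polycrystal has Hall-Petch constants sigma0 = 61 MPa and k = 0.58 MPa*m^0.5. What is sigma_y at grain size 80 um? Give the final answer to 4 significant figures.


sigma_y = sigma0 + k / sqrt(d)
d = 80 um = 8e-05 m
sigma_y = 61 + 0.58 / sqrt(8e-05)
sigma_y = 125.8 MPa


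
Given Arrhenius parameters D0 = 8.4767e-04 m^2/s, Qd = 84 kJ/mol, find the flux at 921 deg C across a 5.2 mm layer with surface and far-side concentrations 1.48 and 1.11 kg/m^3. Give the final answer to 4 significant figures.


Step 1: D = D0 * exp(-Qd/(R*T))
T = 921 + 273.15 = 1194.15 K
D = 8.4767e-04 * exp(-84e3 / (8.314 * 1194.15)) = 1.79373e-07 m^2/s
Step 2: J = D * (C1 - C2) / dx
J = 1.79373e-07 * (1.48 - 1.11) / 5.2e-03
J = 1.276e-05 kg/(m^2*s)


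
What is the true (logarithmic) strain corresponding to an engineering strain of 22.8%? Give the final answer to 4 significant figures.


epsilon_true = ln(1 + epsilon_eng)
epsilon_true = ln(1 + 0.228)
epsilon_true = 0.2054


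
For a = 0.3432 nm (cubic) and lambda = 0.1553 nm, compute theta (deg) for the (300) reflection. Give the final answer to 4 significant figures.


d = a / sqrt(h^2+k^2+l^2)
d = 0.3432 / sqrt(9) = 0.1144 nm
lambda = 2*d*sin(theta)  =>  sin(theta) = lambda / (2*d)
sin(theta) = 0.1553 / (2 * 0.1144) = 0.678759
theta = 42.75 deg


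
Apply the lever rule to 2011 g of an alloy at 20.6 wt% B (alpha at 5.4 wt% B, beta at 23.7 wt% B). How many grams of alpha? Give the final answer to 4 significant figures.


f_alpha = (C_beta - C0) / (C_beta - C_alpha)
f_alpha = (23.7 - 20.6) / (23.7 - 5.4) = 0.169399
m_alpha = f_alpha * m_total = 0.169399 * 2011 = 340.7 g


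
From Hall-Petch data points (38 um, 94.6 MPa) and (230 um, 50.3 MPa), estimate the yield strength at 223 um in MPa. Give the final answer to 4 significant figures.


sigma_y = sigma0 + k / sqrt(d)
1/sqrt(d1) = 1/sqrt(3.8e-05) = 162.221;  1/sqrt(d2) = 65.938
k = (sigma1 - sigma2) / (1/sqrt(d1) - 1/sqrt(d2)) = (94.6 - 50.3) / (162.221 - 65.938) = 0.4601 MPa*m^0.5
sigma0 = sigma1 - k/sqrt(d1) = 94.6 - 0.4601*162.221 = 19.9619 MPa
sigma_y(d3) = 19.9619 + 0.4601 / sqrt(2.23e-04) = 50.77 MPa


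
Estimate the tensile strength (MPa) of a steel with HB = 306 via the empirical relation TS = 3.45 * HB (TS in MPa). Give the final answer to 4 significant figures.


TS (MPa) = 3.45 * HB
TS = 3.45 * 306
TS = 1056 MPa


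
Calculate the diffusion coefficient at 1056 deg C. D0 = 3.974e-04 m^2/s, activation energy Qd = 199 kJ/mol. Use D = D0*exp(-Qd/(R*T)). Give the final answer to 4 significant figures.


D = D0 * exp(-Qd / (R*T))
T = 1329.15 K
D = 3.974e-04 * exp(-199e3 / (8.314 * 1329.15))
D = 6.003e-12 m^2/s


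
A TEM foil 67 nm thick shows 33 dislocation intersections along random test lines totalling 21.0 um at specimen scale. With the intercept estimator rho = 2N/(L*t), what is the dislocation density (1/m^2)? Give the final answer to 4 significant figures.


rho = 2N / (L * t)
L = 21.0 um = 2.1e-05 m, t = 67 nm = 6.7e-08 m
rho = 2 * 33 / (2.1e-05 * 6.7e-08)
rho = 4.691e+13 1/m^2


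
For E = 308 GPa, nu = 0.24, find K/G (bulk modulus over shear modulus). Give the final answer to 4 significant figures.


G = E / (2*(1+nu))
G = 308 / (2*(1+0.24)) = 124.194 GPa
K = E / (3*(1-2*nu))
K = 308 / (3*(1-2*0.24)) = 197.436 GPa
K/G = 197.436 / 124.194 = 1.59


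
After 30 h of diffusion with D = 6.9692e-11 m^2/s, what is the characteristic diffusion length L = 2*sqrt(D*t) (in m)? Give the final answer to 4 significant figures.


t = 30 hr = 108000 s
Diffusion length = 2*sqrt(D*t)
= 2*sqrt(6.9692e-11 * 108000)
= 5.487e-03 m


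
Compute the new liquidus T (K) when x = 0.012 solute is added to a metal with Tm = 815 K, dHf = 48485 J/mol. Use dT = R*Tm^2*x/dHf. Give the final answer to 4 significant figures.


dT = R*Tm^2*x / dHf
dT = 8.314 * 815^2 * 0.012 / 48485
dT = 1.36678 K
T_new = 815 - 1.36678 = 813.6 K


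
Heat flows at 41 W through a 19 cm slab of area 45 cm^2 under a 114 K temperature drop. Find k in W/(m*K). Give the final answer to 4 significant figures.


k = Q*L / (A*dT)
L = 0.19 m, A = 4.5e-03 m^2
k = 41 * 0.19 / (4.5e-03 * 114)
k = 15.19 W/(m*K)


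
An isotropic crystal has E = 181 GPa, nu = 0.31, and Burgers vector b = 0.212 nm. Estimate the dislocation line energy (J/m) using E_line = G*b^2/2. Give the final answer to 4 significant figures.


Step 1: G = E / (2*(1+nu))
G = 181 / (2*(1+0.31)) = 69.084 GPa = 6.9084e+10 Pa
Step 2: E_line = G*b^2/2
b = 0.212 nm = 2.12e-10 m
E_line = 0.5 * 6.9084e+10 * (2.12e-10)^2 = 1.552e-09 J/m


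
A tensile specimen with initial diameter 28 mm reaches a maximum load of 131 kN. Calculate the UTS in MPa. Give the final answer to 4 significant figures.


A0 = pi*(d/2)^2 = pi*(28/2)^2 = 615.752 mm^2
UTS = F_max / A0 = 131*1000 / 615.752
UTS = 212.7 MPa


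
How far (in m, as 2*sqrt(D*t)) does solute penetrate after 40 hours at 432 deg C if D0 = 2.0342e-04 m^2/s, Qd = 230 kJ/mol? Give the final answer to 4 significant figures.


Step 1: D = D0 * exp(-Qd/(R*T))
T = 705.15 K
D = 2.0342e-04 * exp(-230e3 / (8.314 * 705.15)) = 1.86344e-21 m^2/s
Step 2: L = 2*sqrt(D*t)
t = 40 h = 144000 s
L = 2*sqrt(1.86344e-21 * 144000) = 3.276e-08 m


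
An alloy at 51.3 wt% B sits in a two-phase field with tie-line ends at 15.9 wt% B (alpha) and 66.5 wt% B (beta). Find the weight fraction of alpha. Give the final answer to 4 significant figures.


f_alpha = (C_beta - C0) / (C_beta - C_alpha)
f_alpha = (66.5 - 51.3) / (66.5 - 15.9)
f_alpha = 0.3004


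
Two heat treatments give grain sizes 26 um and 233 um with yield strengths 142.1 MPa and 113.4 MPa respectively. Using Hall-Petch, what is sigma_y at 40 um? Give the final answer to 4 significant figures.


sigma_y = sigma0 + k / sqrt(d)
1/sqrt(d1) = 1/sqrt(2.6e-05) = 196.116;  1/sqrt(d2) = 65.5122
k = (sigma1 - sigma2) / (1/sqrt(d1) - 1/sqrt(d2)) = (142.1 - 113.4) / (196.116 - 65.5122) = 0.219748 MPa*m^0.5
sigma0 = sigma1 - k/sqrt(d1) = 142.1 - 0.219748*196.116 = 99.0038 MPa
sigma_y(d3) = 99.0038 + 0.219748 / sqrt(4e-05) = 133.7 MPa


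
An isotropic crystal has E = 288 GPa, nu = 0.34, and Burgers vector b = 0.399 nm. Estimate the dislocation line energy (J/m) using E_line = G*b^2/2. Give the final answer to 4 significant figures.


Step 1: G = E / (2*(1+nu))
G = 288 / (2*(1+0.34)) = 107.463 GPa = 1.07463e+11 Pa
Step 2: E_line = G*b^2/2
b = 0.399 nm = 3.99e-10 m
E_line = 0.5 * 1.07463e+11 * (3.99e-10)^2 = 8.554e-09 J/m


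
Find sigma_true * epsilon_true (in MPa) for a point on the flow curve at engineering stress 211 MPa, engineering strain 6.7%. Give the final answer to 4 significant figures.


sigma_true = sigma_eng * (1 + epsilon_eng)
sigma_true = 211 * (1 + 0.067) = 225.137 MPa
epsilon_true = ln(1 + epsilon_eng)
epsilon_true = ln(1 + 0.067) = 0.064851
sigma_true * epsilon_true = 225.137 * 0.064851 = 14.6 MPa


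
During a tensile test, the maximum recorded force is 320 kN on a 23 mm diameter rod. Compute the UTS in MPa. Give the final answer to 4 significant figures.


A0 = pi*(d/2)^2 = pi*(23/2)^2 = 415.476 mm^2
UTS = F_max / A0 = 320*1000 / 415.476
UTS = 770.2 MPa


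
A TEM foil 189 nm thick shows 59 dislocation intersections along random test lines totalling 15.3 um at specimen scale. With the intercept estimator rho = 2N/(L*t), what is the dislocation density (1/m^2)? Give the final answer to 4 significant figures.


rho = 2N / (L * t)
L = 15.3 um = 1.53e-05 m, t = 189 nm = 1.89e-07 m
rho = 2 * 59 / (1.53e-05 * 1.89e-07)
rho = 4.081e+13 1/m^2


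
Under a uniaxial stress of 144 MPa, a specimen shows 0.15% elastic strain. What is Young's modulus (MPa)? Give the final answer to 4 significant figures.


E = sigma / epsilon
epsilon = 0.15% = 1.5e-03
E = 144 / 1.5e-03
E = 96000 MPa


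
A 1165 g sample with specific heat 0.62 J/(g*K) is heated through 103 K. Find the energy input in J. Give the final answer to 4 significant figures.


Q = m * cp * dT
Q = 1165 * 0.62 * 103
Q = 74400 J


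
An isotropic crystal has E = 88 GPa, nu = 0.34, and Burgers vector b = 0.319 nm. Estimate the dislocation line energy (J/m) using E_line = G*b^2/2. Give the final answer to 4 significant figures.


Step 1: G = E / (2*(1+nu))
G = 88 / (2*(1+0.34)) = 32.8358 GPa = 3.28358e+10 Pa
Step 2: E_line = G*b^2/2
b = 0.319 nm = 3.19e-10 m
E_line = 0.5 * 3.28358e+10 * (3.19e-10)^2 = 1.671e-09 J/m


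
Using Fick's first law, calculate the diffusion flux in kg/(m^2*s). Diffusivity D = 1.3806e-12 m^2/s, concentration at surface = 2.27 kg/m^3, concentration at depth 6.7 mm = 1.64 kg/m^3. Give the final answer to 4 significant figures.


J = -D * (dC/dx) = D * (C1 - C2) / dx
J = 1.3806e-12 * (2.27 - 1.64) / 6.7e-03
J = 1.298e-10 kg/(m^2*s)


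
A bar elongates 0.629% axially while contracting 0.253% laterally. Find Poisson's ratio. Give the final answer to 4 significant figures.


nu = -epsilon_lat / epsilon_axial
Lateral strain is contraction (negative), so using magnitudes:
nu = 0.253 / 0.629
nu = 0.4022


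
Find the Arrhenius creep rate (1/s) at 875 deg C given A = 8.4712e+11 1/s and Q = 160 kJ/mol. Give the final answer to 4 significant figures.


rate = A * exp(-Q / (R*T))
T = 875 + 273.15 = 1148.15 K
rate = 8.4712e+11 * exp(-160e3 / (8.314 * 1148.15))
rate = 44520 1/s


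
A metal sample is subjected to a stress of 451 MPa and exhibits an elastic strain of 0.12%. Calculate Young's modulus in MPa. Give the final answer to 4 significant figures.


E = sigma / epsilon
epsilon = 0.12% = 1.2e-03
E = 451 / 1.2e-03
E = 375800 MPa


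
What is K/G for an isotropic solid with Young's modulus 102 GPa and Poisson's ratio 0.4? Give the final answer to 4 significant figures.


G = E / (2*(1+nu))
G = 102 / (2*(1+0.4)) = 36.4286 GPa
K = E / (3*(1-2*nu))
K = 102 / (3*(1-2*0.4)) = 170 GPa
K/G = 170 / 36.4286 = 4.667


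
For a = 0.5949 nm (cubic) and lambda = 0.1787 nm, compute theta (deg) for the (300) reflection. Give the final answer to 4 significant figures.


d = a / sqrt(h^2+k^2+l^2)
d = 0.5949 / sqrt(9) = 0.1983 nm
lambda = 2*d*sin(theta)  =>  sin(theta) = lambda / (2*d)
sin(theta) = 0.1787 / (2 * 0.1983) = 0.45058
theta = 26.78 deg


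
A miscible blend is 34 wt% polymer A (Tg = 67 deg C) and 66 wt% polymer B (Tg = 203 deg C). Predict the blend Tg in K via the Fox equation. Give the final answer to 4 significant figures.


1/Tg = w1/Tg1 + w2/Tg2 (in Kelvin)
Tg1 = 340.15 K, Tg2 = 476.15 K
1/Tg = 0.34/340.15 + 0.66/476.15
Tg = 419.2 K


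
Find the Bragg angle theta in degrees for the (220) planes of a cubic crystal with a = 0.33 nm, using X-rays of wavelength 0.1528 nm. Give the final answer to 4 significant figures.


d = a / sqrt(h^2+k^2+l^2)
d = 0.33 / sqrt(8) = 0.116673 nm
lambda = 2*d*sin(theta)  =>  sin(theta) = lambda / (2*d)
sin(theta) = 0.1528 / (2 * 0.116673) = 0.654824
theta = 40.91 deg


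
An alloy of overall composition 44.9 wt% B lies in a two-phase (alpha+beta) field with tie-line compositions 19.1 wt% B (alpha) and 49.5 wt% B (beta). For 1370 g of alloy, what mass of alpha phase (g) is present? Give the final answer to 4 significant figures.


f_alpha = (C_beta - C0) / (C_beta - C_alpha)
f_alpha = (49.5 - 44.9) / (49.5 - 19.1) = 0.151316
m_alpha = f_alpha * m_total = 0.151316 * 1370 = 207.3 g


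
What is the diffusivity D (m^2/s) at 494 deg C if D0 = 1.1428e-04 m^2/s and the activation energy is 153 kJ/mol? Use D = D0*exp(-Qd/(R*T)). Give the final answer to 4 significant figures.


D = D0 * exp(-Qd / (R*T))
T = 767.15 K
D = 1.1428e-04 * exp(-153e3 / (8.314 * 767.15))
D = 4.365e-15 m^2/s


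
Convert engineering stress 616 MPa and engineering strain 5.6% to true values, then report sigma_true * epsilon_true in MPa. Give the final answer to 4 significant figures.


sigma_true = sigma_eng * (1 + epsilon_eng)
sigma_true = 616 * (1 + 0.056) = 650.496 MPa
epsilon_true = ln(1 + epsilon_eng)
epsilon_true = ln(1 + 0.056) = 0.0544882
sigma_true * epsilon_true = 650.496 * 0.0544882 = 35.44 MPa


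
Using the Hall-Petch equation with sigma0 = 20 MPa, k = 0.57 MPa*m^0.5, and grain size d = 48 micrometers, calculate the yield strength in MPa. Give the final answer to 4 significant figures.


sigma_y = sigma0 + k / sqrt(d)
d = 48 um = 4.8e-05 m
sigma_y = 20 + 0.57 / sqrt(4.8e-05)
sigma_y = 102.3 MPa


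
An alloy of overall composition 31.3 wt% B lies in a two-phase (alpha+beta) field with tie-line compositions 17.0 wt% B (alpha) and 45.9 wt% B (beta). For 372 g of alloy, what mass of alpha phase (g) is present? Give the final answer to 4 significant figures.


f_alpha = (C_beta - C0) / (C_beta - C_alpha)
f_alpha = (45.9 - 31.3) / (45.9 - 17.0) = 0.50519
m_alpha = f_alpha * m_total = 0.50519 * 372 = 187.9 g


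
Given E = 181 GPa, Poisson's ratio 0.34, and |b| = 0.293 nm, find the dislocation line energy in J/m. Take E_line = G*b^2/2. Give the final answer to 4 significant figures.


Step 1: G = E / (2*(1+nu))
G = 181 / (2*(1+0.34)) = 67.5373 GPa = 6.75373e+10 Pa
Step 2: E_line = G*b^2/2
b = 0.293 nm = 2.93e-10 m
E_line = 0.5 * 6.75373e+10 * (2.93e-10)^2 = 2.899e-09 J/m


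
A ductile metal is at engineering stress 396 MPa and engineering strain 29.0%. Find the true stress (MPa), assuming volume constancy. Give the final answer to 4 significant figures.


sigma_true = sigma_eng * (1 + epsilon_eng)
sigma_true = 396 * (1 + 0.29)
sigma_true = 510.8 MPa


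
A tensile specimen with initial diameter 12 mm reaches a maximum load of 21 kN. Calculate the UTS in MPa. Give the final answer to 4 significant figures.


A0 = pi*(d/2)^2 = pi*(12/2)^2 = 113.097 mm^2
UTS = F_max / A0 = 21*1000 / 113.097
UTS = 185.7 MPa


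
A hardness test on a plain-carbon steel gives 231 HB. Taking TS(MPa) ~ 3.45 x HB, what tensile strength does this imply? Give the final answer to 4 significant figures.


TS (MPa) = 3.45 * HB
TS = 3.45 * 231
TS = 797 MPa


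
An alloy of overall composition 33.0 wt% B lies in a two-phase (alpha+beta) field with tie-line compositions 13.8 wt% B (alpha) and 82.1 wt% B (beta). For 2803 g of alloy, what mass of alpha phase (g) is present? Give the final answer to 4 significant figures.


f_alpha = (C_beta - C0) / (C_beta - C_alpha)
f_alpha = (82.1 - 33.0) / (82.1 - 13.8) = 0.718887
m_alpha = f_alpha * m_total = 0.718887 * 2803 = 2015 g


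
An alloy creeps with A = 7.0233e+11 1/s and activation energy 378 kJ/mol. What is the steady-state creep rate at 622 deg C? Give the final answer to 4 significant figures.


rate = A * exp(-Q / (R*T))
T = 622 + 273.15 = 895.15 K
rate = 7.0233e+11 * exp(-378e3 / (8.314 * 895.15))
rate = 6.142e-11 1/s


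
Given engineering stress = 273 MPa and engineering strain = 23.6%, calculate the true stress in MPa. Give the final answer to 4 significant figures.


sigma_true = sigma_eng * (1 + epsilon_eng)
sigma_true = 273 * (1 + 0.236)
sigma_true = 337.4 MPa


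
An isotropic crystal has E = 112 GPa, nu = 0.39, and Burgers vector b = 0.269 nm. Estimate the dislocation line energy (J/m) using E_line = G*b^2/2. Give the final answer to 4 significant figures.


Step 1: G = E / (2*(1+nu))
G = 112 / (2*(1+0.39)) = 40.2878 GPa = 4.02878e+10 Pa
Step 2: E_line = G*b^2/2
b = 0.269 nm = 2.69e-10 m
E_line = 0.5 * 4.02878e+10 * (2.69e-10)^2 = 1.458e-09 J/m


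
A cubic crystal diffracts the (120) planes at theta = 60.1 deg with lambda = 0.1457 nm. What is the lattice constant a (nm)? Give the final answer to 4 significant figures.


d = lambda / (2*sin(theta))
d = 0.1457 / (2*sin(60.1 deg))
d = 0.0840354 nm
a = d * sqrt(h^2+k^2+l^2) = 0.0840354 * sqrt(5)
a = 0.1879 nm


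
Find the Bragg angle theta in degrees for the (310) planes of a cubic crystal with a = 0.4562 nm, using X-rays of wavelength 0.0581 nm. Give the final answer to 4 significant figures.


d = a / sqrt(h^2+k^2+l^2)
d = 0.4562 / sqrt(10) = 0.144263 nm
lambda = 2*d*sin(theta)  =>  sin(theta) = lambda / (2*d)
sin(theta) = 0.0581 / (2 * 0.144263) = 0.201368
theta = 11.62 deg


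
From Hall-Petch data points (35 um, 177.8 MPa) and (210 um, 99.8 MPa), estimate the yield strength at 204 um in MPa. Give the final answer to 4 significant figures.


sigma_y = sigma0 + k / sqrt(d)
1/sqrt(d1) = 1/sqrt(3.5e-05) = 169.031;  1/sqrt(d2) = 69.0066
k = (sigma1 - sigma2) / (1/sqrt(d1) - 1/sqrt(d2)) = (177.8 - 99.8) / (169.031 - 69.0066) = 0.779811 MPa*m^0.5
sigma0 = sigma1 - k/sqrt(d1) = 177.8 - 0.779811*169.031 = 45.988 MPa
sigma_y(d3) = 45.988 + 0.779811 / sqrt(2.04e-04) = 100.6 MPa


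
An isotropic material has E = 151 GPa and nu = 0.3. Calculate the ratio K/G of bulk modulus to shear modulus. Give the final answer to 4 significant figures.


G = E / (2*(1+nu))
G = 151 / (2*(1+0.3)) = 58.0769 GPa
K = E / (3*(1-2*nu))
K = 151 / (3*(1-2*0.3)) = 125.833 GPa
K/G = 125.833 / 58.0769 = 2.167


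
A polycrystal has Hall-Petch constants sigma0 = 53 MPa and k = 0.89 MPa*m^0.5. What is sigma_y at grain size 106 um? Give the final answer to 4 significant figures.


sigma_y = sigma0 + k / sqrt(d)
d = 106 um = 1.06e-04 m
sigma_y = 53 + 0.89 / sqrt(1.06e-04)
sigma_y = 139.4 MPa


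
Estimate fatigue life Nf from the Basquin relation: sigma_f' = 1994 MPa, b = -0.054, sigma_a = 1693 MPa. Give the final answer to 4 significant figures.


sigma_a = sigma_f' * (2*Nf)^b
2*Nf = (sigma_a / sigma_f')^(1/b)
2*Nf = (1693 / 1994)^(1/-0.054)
2*Nf = 20.7051
Nf = 10.35 cycles


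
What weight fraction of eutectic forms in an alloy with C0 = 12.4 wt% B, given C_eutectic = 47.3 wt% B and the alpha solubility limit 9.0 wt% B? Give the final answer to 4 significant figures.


f_primary = (C_e - C0) / (C_e - C_alpha_max)
f_primary = (47.3 - 12.4) / (47.3 - 9.0)
f_primary = 0.911227
f_eutectic = 1 - 0.911227 = 0.08877


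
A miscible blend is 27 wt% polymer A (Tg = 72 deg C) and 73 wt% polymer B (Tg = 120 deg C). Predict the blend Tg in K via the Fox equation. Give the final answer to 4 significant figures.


1/Tg = w1/Tg1 + w2/Tg2 (in Kelvin)
Tg1 = 345.15 K, Tg2 = 393.15 K
1/Tg = 0.27/345.15 + 0.73/393.15
Tg = 378.9 K


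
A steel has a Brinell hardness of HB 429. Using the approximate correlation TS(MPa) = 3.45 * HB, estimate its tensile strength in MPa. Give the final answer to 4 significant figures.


TS (MPa) = 3.45 * HB
TS = 3.45 * 429
TS = 1480 MPa


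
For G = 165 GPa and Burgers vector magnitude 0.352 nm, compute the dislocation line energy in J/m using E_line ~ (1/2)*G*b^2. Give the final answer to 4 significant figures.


E = G*b^2/2
b = 0.352 nm = 3.52e-10 m
G = 165 GPa = 1.65e+11 Pa
E = 0.5 * 1.65e+11 * (3.52e-10)^2
E = 1.022e-08 J/m


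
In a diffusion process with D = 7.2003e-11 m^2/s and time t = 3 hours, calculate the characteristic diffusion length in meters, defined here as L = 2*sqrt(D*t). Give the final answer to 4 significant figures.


t = 3 hr = 10800 s
Diffusion length = 2*sqrt(D*t)
= 2*sqrt(7.2003e-11 * 10800)
= 1.764e-03 m


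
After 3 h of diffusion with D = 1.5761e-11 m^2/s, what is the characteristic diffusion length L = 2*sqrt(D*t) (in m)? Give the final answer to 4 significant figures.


t = 3 hr = 10800 s
Diffusion length = 2*sqrt(D*t)
= 2*sqrt(1.5761e-11 * 10800)
= 8.252e-04 m


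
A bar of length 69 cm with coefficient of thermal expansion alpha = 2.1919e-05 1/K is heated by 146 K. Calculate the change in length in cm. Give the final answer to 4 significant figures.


dL = L0 * alpha * dT
dL = 69 * 2.1919e-05 * 146
dL = 0.2208 cm


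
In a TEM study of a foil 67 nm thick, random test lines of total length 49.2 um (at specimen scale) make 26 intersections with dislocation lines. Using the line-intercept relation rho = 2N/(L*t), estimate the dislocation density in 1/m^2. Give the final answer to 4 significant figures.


rho = 2N / (L * t)
L = 49.2 um = 4.92e-05 m, t = 67 nm = 6.7e-08 m
rho = 2 * 26 / (4.92e-05 * 6.7e-08)
rho = 1.577e+13 1/m^2


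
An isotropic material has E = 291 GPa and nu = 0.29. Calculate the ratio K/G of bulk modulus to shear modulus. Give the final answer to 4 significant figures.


G = E / (2*(1+nu))
G = 291 / (2*(1+0.29)) = 112.791 GPa
K = E / (3*(1-2*nu))
K = 291 / (3*(1-2*0.29)) = 230.952 GPa
K/G = 230.952 / 112.791 = 2.048


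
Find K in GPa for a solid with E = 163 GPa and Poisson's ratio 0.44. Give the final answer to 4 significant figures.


K = E / (3*(1-2*nu))
K = 163 / (3*(1-2*0.44))
K = 452.8 GPa


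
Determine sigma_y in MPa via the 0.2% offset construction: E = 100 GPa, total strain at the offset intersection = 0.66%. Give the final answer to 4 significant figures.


Offset strain = 0.002
Elastic strain at yield = total_strain - offset = 6.6e-03 - 0.002 = 4.6e-03
sigma_y = E * elastic_strain = 100000 * 4.6e-03
sigma_y = 460 MPa


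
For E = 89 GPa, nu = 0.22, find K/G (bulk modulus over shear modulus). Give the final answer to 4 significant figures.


G = E / (2*(1+nu))
G = 89 / (2*(1+0.22)) = 36.4754 GPa
K = E / (3*(1-2*nu))
K = 89 / (3*(1-2*0.22)) = 52.9762 GPa
K/G = 52.9762 / 36.4754 = 1.452


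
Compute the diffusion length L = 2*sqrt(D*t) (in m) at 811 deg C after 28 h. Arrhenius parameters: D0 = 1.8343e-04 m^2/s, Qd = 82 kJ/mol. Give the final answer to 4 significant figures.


Step 1: D = D0 * exp(-Qd/(R*T))
T = 1084.15 K
D = 1.8343e-04 * exp(-82e3 / (8.314 * 1084.15)) = 2.05374e-08 m^2/s
Step 2: L = 2*sqrt(D*t)
t = 28 h = 100800 s
L = 2*sqrt(2.05374e-08 * 100800) = 0.091 m


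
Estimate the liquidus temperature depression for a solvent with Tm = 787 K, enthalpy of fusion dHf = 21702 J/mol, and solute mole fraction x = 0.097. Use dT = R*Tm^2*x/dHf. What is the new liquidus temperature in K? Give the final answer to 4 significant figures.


dT = R*Tm^2*x / dHf
dT = 8.314 * 787^2 * 0.097 / 21702
dT = 23.0161 K
T_new = 787 - 23.0161 = 764 K


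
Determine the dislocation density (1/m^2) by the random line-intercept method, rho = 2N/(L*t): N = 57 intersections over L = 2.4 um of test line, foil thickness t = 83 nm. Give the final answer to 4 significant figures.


rho = 2N / (L * t)
L = 2.4 um = 2.4e-06 m, t = 83 nm = 8.3e-08 m
rho = 2 * 57 / (2.4e-06 * 8.3e-08)
rho = 5.723e+14 1/m^2


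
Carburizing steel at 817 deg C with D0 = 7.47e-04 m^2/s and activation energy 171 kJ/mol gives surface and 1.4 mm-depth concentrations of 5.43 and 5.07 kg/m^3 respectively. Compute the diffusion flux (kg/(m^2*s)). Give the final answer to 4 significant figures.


Step 1: D = D0 * exp(-Qd/(R*T))
T = 817 + 273.15 = 1090.15 K
D = 7.47e-04 * exp(-171e3 / (8.314 * 1090.15)) = 4.78127e-12 m^2/s
Step 2: J = D * (C1 - C2) / dx
J = 4.78127e-12 * (5.43 - 5.07) / 1.4e-03
J = 1.229e-09 kg/(m^2*s)


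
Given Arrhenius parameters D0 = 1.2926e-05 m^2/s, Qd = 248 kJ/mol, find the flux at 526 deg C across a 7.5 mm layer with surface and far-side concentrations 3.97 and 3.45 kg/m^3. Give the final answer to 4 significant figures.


Step 1: D = D0 * exp(-Qd/(R*T))
T = 526 + 273.15 = 799.15 K
D = 1.2926e-05 * exp(-248e3 / (8.314 * 799.15)) = 7.96008e-22 m^2/s
Step 2: J = D * (C1 - C2) / dx
J = 7.96008e-22 * (3.97 - 3.45) / 7.5e-03
J = 5.519e-20 kg/(m^2*s)


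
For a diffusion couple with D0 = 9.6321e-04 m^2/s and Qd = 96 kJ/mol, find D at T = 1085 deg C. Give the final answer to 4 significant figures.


D = D0 * exp(-Qd / (R*T))
T = 1358.15 K
D = 9.6321e-04 * exp(-96e3 / (8.314 * 1358.15))
D = 1.956e-07 m^2/s


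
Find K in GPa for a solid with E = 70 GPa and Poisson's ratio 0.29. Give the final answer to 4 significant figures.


K = E / (3*(1-2*nu))
K = 70 / (3*(1-2*0.29))
K = 55.56 GPa


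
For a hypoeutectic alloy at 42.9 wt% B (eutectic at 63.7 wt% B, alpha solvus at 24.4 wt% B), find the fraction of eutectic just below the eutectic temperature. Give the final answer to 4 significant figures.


f_primary = (C_e - C0) / (C_e - C_alpha_max)
f_primary = (63.7 - 42.9) / (63.7 - 24.4)
f_primary = 0.529262
f_eutectic = 1 - 0.529262 = 0.4707


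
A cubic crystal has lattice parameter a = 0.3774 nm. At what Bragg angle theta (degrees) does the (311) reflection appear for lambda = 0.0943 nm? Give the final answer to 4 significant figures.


d = a / sqrt(h^2+k^2+l^2)
d = 0.3774 / sqrt(11) = 0.11379 nm
lambda = 2*d*sin(theta)  =>  sin(theta) = lambda / (2*d)
sin(theta) = 0.0943 / (2 * 0.11379) = 0.414358
theta = 24.48 deg


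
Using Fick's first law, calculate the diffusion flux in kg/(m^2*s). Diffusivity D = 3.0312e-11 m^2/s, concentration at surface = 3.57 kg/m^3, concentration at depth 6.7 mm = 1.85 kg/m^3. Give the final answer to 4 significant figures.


J = -D * (dC/dx) = D * (C1 - C2) / dx
J = 3.0312e-11 * (3.57 - 1.85) / 6.7e-03
J = 7.782e-09 kg/(m^2*s)


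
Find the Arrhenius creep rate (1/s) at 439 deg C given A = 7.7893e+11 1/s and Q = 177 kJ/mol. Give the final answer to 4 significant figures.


rate = A * exp(-Q / (R*T))
T = 439 + 273.15 = 712.15 K
rate = 7.7893e+11 * exp(-177e3 / (8.314 * 712.15))
rate = 0.081 1/s


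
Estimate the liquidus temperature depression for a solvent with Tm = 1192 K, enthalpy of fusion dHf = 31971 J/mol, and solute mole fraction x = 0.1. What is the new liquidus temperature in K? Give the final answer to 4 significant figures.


dT = R*Tm^2*x / dHf
dT = 8.314 * 1192^2 * 0.1 / 31971
dT = 36.9493 K
T_new = 1192 - 36.9493 = 1155 K


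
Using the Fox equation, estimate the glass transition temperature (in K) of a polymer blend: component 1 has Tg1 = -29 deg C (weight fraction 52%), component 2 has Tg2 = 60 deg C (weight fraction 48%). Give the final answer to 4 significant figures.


1/Tg = w1/Tg1 + w2/Tg2 (in Kelvin)
Tg1 = 244.15 K, Tg2 = 333.15 K
1/Tg = 0.52/244.15 + 0.48/333.15
Tg = 280.1 K


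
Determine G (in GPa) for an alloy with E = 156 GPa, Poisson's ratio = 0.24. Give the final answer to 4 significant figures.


G = E / (2*(1+nu))
G = 156 / (2*(1+0.24))
G = 62.9 GPa


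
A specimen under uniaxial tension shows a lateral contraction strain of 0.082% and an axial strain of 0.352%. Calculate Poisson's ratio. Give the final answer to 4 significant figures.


nu = -epsilon_lat / epsilon_axial
Lateral strain is contraction (negative), so using magnitudes:
nu = 0.082 / 0.352
nu = 0.233


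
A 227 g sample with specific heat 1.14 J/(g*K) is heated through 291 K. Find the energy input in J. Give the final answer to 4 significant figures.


Q = m * cp * dT
Q = 227 * 1.14 * 291
Q = 75300 J


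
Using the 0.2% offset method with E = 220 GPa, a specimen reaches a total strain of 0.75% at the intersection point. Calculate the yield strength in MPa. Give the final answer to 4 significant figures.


Offset strain = 0.002
Elastic strain at yield = total_strain - offset = 7.5e-03 - 0.002 = 5.5e-03
sigma_y = E * elastic_strain = 220000 * 5.5e-03
sigma_y = 1210 MPa


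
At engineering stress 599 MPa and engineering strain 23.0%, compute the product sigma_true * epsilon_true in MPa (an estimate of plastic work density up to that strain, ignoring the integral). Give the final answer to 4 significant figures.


sigma_true = sigma_eng * (1 + epsilon_eng)
sigma_true = 599 * (1 + 0.23) = 736.77 MPa
epsilon_true = ln(1 + epsilon_eng)
epsilon_true = ln(1 + 0.23) = 0.207014
sigma_true * epsilon_true = 736.77 * 0.207014 = 152.5 MPa


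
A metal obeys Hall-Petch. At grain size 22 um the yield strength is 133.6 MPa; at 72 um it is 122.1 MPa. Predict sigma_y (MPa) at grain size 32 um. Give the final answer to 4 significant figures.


sigma_y = sigma0 + k / sqrt(d)
1/sqrt(d1) = 1/sqrt(2.2e-05) = 213.201;  1/sqrt(d2) = 117.851
k = (sigma1 - sigma2) / (1/sqrt(d1) - 1/sqrt(d2)) = (133.6 - 122.1) / (213.201 - 117.851) = 0.120609 MPa*m^0.5
sigma0 = sigma1 - k/sqrt(d1) = 133.6 - 0.120609*213.201 = 107.886 MPa
sigma_y(d3) = 107.886 + 0.120609 / sqrt(3.2e-05) = 129.2 MPa


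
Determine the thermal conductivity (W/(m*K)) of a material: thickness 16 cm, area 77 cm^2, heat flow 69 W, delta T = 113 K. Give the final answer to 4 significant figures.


k = Q*L / (A*dT)
L = 0.16 m, A = 7.7e-03 m^2
k = 69 * 0.16 / (7.7e-03 * 113)
k = 12.69 W/(m*K)


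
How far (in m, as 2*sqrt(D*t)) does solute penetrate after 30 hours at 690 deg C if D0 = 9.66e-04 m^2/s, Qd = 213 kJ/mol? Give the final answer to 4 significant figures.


Step 1: D = D0 * exp(-Qd/(R*T))
T = 963.15 K
D = 9.66e-04 * exp(-213e3 / (8.314 * 963.15)) = 2.70959e-15 m^2/s
Step 2: L = 2*sqrt(D*t)
t = 30 h = 108000 s
L = 2*sqrt(2.70959e-15 * 108000) = 3.421e-05 m


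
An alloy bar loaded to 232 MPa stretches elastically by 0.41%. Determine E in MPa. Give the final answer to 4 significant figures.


E = sigma / epsilon
epsilon = 0.41% = 4.1e-03
E = 232 / 4.1e-03
E = 56590 MPa


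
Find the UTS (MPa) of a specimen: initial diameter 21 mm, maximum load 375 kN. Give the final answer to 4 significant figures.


A0 = pi*(d/2)^2 = pi*(21/2)^2 = 346.361 mm^2
UTS = F_max / A0 = 375*1000 / 346.361
UTS = 1083 MPa


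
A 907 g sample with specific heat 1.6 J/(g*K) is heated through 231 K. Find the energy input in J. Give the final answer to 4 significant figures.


Q = m * cp * dT
Q = 907 * 1.6 * 231
Q = 335200 J


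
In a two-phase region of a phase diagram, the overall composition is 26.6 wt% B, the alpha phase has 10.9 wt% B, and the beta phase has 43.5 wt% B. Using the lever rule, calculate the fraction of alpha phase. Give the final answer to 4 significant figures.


f_alpha = (C_beta - C0) / (C_beta - C_alpha)
f_alpha = (43.5 - 26.6) / (43.5 - 10.9)
f_alpha = 0.5184


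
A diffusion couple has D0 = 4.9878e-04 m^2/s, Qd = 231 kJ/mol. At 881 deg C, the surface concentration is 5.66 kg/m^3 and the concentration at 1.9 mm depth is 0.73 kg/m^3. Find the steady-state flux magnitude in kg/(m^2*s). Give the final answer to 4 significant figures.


Step 1: D = D0 * exp(-Qd/(R*T))
T = 881 + 273.15 = 1154.15 K
D = 4.9878e-04 * exp(-231e3 / (8.314 * 1154.15)) = 1.74948e-14 m^2/s
Step 2: J = D * (C1 - C2) / dx
J = 1.74948e-14 * (5.66 - 0.73) / 1.9e-03
J = 4.539e-11 kg/(m^2*s)


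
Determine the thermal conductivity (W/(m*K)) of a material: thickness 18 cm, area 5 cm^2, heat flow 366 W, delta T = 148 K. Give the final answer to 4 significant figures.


k = Q*L / (A*dT)
L = 0.18 m, A = 5e-04 m^2
k = 366 * 0.18 / (5e-04 * 148)
k = 890.3 W/(m*K)


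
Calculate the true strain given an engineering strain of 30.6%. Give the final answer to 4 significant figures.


epsilon_true = ln(1 + epsilon_eng)
epsilon_true = ln(1 + 0.306)
epsilon_true = 0.267


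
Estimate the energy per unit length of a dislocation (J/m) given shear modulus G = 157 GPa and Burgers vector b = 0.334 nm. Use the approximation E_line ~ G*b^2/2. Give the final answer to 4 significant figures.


E = G*b^2/2
b = 0.334 nm = 3.34e-10 m
G = 157 GPa = 1.57e+11 Pa
E = 0.5 * 1.57e+11 * (3.34e-10)^2
E = 8.757e-09 J/m


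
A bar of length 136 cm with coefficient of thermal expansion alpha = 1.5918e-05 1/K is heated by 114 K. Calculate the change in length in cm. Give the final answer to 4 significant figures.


dL = L0 * alpha * dT
dL = 136 * 1.5918e-05 * 114
dL = 0.2468 cm


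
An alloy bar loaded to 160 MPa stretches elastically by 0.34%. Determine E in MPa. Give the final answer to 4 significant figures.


E = sigma / epsilon
epsilon = 0.34% = 3.4e-03
E = 160 / 3.4e-03
E = 47060 MPa


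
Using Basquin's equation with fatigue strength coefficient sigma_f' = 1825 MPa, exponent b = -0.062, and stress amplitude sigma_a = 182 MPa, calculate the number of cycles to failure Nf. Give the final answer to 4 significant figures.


sigma_a = sigma_f' * (2*Nf)^b
2*Nf = (sigma_a / sigma_f')^(1/b)
2*Nf = (182 / 1825)^(1/-0.062)
2*Nf = 1.40686e+16
Nf = 7.034e+15 cycles


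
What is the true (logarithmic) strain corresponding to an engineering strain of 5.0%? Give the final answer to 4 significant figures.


epsilon_true = ln(1 + epsilon_eng)
epsilon_true = ln(1 + 0.05)
epsilon_true = 0.04879


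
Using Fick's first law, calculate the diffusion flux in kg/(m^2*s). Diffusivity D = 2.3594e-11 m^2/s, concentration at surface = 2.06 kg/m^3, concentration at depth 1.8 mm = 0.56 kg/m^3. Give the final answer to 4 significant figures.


J = -D * (dC/dx) = D * (C1 - C2) / dx
J = 2.3594e-11 * (2.06 - 0.56) / 1.8e-03
J = 1.966e-08 kg/(m^2*s)


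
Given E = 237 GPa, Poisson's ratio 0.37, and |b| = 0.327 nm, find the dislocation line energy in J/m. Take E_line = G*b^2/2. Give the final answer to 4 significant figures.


Step 1: G = E / (2*(1+nu))
G = 237 / (2*(1+0.37)) = 86.4964 GPa = 8.64964e+10 Pa
Step 2: E_line = G*b^2/2
b = 0.327 nm = 3.27e-10 m
E_line = 0.5 * 8.64964e+10 * (3.27e-10)^2 = 4.624e-09 J/m


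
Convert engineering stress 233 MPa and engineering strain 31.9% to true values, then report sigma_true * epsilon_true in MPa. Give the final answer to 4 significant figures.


sigma_true = sigma_eng * (1 + epsilon_eng)
sigma_true = 233 * (1 + 0.319) = 307.327 MPa
epsilon_true = ln(1 + epsilon_eng)
epsilon_true = ln(1 + 0.319) = 0.276874
sigma_true * epsilon_true = 307.327 * 0.276874 = 85.09 MPa


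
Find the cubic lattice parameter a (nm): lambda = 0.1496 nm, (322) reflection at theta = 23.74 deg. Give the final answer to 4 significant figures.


d = lambda / (2*sin(theta))
d = 0.1496 / (2*sin(23.74 deg))
d = 0.185798 nm
a = d * sqrt(h^2+k^2+l^2) = 0.185798 * sqrt(17)
a = 0.7661 nm


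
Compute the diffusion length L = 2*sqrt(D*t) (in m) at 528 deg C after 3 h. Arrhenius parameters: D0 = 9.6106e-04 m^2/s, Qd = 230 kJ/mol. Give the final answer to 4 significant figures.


Step 1: D = D0 * exp(-Qd/(R*T))
T = 801.15 K
D = 9.6106e-04 * exp(-230e3 / (8.314 * 801.15)) = 9.68961e-19 m^2/s
Step 2: L = 2*sqrt(D*t)
t = 3 h = 10800 s
L = 2*sqrt(9.68961e-19 * 10800) = 2.046e-07 m


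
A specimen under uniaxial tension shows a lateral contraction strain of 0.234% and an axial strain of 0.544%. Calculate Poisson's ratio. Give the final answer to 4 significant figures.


nu = -epsilon_lat / epsilon_axial
Lateral strain is contraction (negative), so using magnitudes:
nu = 0.234 / 0.544
nu = 0.4301


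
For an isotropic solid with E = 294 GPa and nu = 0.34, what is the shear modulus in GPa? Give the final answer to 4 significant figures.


G = E / (2*(1+nu))
G = 294 / (2*(1+0.34))
G = 109.7 GPa


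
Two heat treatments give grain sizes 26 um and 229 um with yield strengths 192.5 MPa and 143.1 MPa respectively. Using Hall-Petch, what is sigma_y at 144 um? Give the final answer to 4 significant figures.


sigma_y = sigma0 + k / sqrt(d)
1/sqrt(d1) = 1/sqrt(2.6e-05) = 196.116;  1/sqrt(d2) = 66.0819
k = (sigma1 - sigma2) / (1/sqrt(d1) - 1/sqrt(d2)) = (192.5 - 143.1) / (196.116 - 66.0819) = 0.3799 MPa*m^0.5
sigma0 = sigma1 - k/sqrt(d1) = 192.5 - 0.3799*196.116 = 117.996 MPa
sigma_y(d3) = 117.996 + 0.3799 / sqrt(1.44e-04) = 149.7 MPa


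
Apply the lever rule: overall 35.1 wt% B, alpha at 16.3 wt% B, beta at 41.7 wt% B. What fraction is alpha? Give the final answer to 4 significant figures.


f_alpha = (C_beta - C0) / (C_beta - C_alpha)
f_alpha = (41.7 - 35.1) / (41.7 - 16.3)
f_alpha = 0.2598


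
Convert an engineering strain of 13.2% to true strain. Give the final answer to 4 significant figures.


epsilon_true = ln(1 + epsilon_eng)
epsilon_true = ln(1 + 0.132)
epsilon_true = 0.124


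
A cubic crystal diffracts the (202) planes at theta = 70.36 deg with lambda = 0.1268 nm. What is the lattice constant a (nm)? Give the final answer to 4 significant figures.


d = lambda / (2*sin(theta))
d = 0.1268 / (2*sin(70.36 deg))
d = 0.0673163 nm
a = d * sqrt(h^2+k^2+l^2) = 0.0673163 * sqrt(8)
a = 0.1904 nm


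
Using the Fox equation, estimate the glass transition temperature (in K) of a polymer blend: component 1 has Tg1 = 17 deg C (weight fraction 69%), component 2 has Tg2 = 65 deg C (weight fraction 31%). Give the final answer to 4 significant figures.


1/Tg = w1/Tg1 + w2/Tg2 (in Kelvin)
Tg1 = 290.15 K, Tg2 = 338.15 K
1/Tg = 0.69/290.15 + 0.31/338.15
Tg = 303.5 K


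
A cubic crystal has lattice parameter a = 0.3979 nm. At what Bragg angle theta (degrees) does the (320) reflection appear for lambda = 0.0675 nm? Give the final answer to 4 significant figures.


d = a / sqrt(h^2+k^2+l^2)
d = 0.3979 / sqrt(13) = 0.110358 nm
lambda = 2*d*sin(theta)  =>  sin(theta) = lambda / (2*d)
sin(theta) = 0.0675 / (2 * 0.110358) = 0.305824
theta = 17.81 deg


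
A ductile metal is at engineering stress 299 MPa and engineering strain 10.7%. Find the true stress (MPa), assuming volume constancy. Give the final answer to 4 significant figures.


sigma_true = sigma_eng * (1 + epsilon_eng)
sigma_true = 299 * (1 + 0.107)
sigma_true = 331 MPa


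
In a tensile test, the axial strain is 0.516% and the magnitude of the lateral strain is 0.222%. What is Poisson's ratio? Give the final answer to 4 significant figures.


nu = -epsilon_lat / epsilon_axial
Lateral strain is contraction (negative), so using magnitudes:
nu = 0.222 / 0.516
nu = 0.4302


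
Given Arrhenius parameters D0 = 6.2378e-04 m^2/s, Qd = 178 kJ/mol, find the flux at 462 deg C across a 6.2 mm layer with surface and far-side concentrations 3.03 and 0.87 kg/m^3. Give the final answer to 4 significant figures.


Step 1: D = D0 * exp(-Qd/(R*T))
T = 462 + 273.15 = 735.15 K
D = 6.2378e-04 * exp(-178e3 / (8.314 * 735.15)) = 1.40325e-16 m^2/s
Step 2: J = D * (C1 - C2) / dx
J = 1.40325e-16 * (3.03 - 0.87) / 6.2e-03
J = 4.889e-14 kg/(m^2*s)


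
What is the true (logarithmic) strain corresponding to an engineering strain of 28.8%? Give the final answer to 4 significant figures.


epsilon_true = ln(1 + epsilon_eng)
epsilon_true = ln(1 + 0.288)
epsilon_true = 0.2531


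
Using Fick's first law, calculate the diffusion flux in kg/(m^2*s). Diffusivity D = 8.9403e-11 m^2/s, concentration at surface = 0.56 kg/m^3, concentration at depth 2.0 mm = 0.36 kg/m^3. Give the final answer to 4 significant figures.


J = -D * (dC/dx) = D * (C1 - C2) / dx
J = 8.9403e-11 * (0.56 - 0.36) / 2e-03
J = 8.94e-09 kg/(m^2*s)


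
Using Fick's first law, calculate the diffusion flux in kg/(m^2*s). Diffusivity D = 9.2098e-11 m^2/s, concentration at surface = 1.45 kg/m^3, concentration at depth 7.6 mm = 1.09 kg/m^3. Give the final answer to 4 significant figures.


J = -D * (dC/dx) = D * (C1 - C2) / dx
J = 9.2098e-11 * (1.45 - 1.09) / 7.6e-03
J = 4.363e-09 kg/(m^2*s)


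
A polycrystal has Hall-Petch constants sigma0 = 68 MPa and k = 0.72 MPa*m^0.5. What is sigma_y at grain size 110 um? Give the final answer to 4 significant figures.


sigma_y = sigma0 + k / sqrt(d)
d = 110 um = 1.1e-04 m
sigma_y = 68 + 0.72 / sqrt(1.1e-04)
sigma_y = 136.6 MPa


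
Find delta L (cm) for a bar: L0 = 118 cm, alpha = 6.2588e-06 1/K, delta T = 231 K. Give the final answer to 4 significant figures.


dL = L0 * alpha * dT
dL = 118 * 6.2588e-06 * 231
dL = 0.1706 cm


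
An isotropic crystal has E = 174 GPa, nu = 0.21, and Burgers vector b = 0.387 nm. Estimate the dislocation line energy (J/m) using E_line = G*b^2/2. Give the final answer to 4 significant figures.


Step 1: G = E / (2*(1+nu))
G = 174 / (2*(1+0.21)) = 71.9008 GPa = 7.19008e+10 Pa
Step 2: E_line = G*b^2/2
b = 0.387 nm = 3.87e-10 m
E_line = 0.5 * 7.19008e+10 * (3.87e-10)^2 = 5.384e-09 J/m
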